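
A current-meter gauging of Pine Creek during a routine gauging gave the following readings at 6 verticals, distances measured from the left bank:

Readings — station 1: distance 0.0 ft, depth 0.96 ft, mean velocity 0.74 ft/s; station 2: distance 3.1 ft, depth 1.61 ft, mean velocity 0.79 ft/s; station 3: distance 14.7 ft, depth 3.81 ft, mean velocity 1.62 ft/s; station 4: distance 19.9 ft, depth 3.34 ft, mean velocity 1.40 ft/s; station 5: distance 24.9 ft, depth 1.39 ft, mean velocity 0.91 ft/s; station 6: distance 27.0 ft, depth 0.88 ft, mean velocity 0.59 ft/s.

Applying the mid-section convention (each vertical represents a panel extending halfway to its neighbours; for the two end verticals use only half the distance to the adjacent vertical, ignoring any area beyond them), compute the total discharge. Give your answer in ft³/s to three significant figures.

w_1 = (3.1 − 0.0)/2 = 1.55 ft; q_1 = 0.74 × 0.96 × 1.55 = 1.101 ft³/s
w_2 = (14.7 − 0.0)/2 = 7.35 ft; q_2 = 0.79 × 1.61 × 7.35 = 9.348 ft³/s
w_3 = (19.9 − 3.1)/2 = 8.4 ft; q_3 = 1.62 × 3.81 × 8.4 = 51.85 ft³/s
w_4 = (24.9 − 14.7)/2 = 5.1 ft; q_4 = 1.40 × 3.34 × 5.1 = 23.85 ft³/s
w_5 = (27.0 − 19.9)/2 = 3.55 ft; q_5 = 0.91 × 1.39 × 3.55 = 4.490 ft³/s
w_6 = (27.0 − 24.9)/2 = 1.05 ft; q_6 = 0.59 × 0.88 × 1.05 = 0.5452 ft³/s
Q = Σ qᵢ = 91.18 ft³/s

91.2 ft³/s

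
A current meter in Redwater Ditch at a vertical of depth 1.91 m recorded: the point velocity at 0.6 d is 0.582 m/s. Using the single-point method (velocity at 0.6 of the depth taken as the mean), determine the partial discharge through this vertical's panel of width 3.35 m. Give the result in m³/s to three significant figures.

3.72 m³/s

v̄ = v₀.₆ = 0.582 m/s
q = v̄ × d × w = 0.5820 × 1.91 × 3.35 = 3.724 m³/s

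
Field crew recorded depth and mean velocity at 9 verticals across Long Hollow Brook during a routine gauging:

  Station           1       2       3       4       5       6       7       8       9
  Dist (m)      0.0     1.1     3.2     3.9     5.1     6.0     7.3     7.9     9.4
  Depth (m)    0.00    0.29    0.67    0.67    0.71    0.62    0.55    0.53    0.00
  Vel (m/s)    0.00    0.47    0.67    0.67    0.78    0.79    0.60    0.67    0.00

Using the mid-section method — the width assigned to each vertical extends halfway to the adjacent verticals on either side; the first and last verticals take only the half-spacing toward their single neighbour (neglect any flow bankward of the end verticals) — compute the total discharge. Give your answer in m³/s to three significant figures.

w_2 = (3.2 − 0.0)/2 = 1.6 m; q_2 = 0.47 × 0.29 × 1.6 = 0.2181 m³/s
w_3 = (3.9 − 1.1)/2 = 1.4 m; q_3 = 0.67 × 0.67 × 1.4 = 0.6285 m³/s
w_4 = (5.1 − 3.2)/2 = 0.95 m; q_4 = 0.67 × 0.67 × 0.95 = 0.4265 m³/s
w_5 = (6.0 − 3.9)/2 = 1.05 m; q_5 = 0.78 × 0.71 × 1.05 = 0.5815 m³/s
w_6 = (7.3 − 5.1)/2 = 1.1 m; q_6 = 0.79 × 0.62 × 1.1 = 0.5388 m³/s
w_7 = (7.9 − 6.0)/2 = 0.95 m; q_7 = 0.60 × 0.55 × 0.95 = 0.3135 m³/s
w_8 = (9.4 − 7.3)/2 = 1.05 m; q_8 = 0.67 × 0.53 × 1.05 = 0.3729 m³/s
Stations 1, 9 contribute zero (depth or velocity is 0).
Q = Σ qᵢ = 3.080 m³/s

3.08 m³/s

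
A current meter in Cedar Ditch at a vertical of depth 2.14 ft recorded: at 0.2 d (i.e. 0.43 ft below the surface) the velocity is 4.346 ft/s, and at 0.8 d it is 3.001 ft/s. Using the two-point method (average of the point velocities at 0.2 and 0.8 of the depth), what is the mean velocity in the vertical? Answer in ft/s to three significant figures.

3.67 ft/s

v̄ = (4.346 + 3.001) / 2 = 3.674 ft/s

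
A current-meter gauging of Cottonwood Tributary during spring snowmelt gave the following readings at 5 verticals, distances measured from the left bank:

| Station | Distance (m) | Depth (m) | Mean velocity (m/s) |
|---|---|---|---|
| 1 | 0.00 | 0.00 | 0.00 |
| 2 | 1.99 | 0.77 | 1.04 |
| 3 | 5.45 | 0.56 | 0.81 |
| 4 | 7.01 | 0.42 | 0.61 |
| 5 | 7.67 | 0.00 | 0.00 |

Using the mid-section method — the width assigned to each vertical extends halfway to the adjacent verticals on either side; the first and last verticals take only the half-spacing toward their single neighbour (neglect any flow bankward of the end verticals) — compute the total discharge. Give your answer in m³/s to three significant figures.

3.61 m³/s

w_2 = (5.45 − 0.00)/2 = 2.725 m; q_2 = 1.04 × 0.77 × 2.725 = 2.182 m³/s
w_3 = (7.01 − 1.99)/2 = 2.51 m; q_3 = 0.81 × 0.56 × 2.51 = 1.139 m³/s
w_4 = (7.67 − 5.45)/2 = 1.11 m; q_4 = 0.61 × 0.42 × 1.11 = 0.2844 m³/s
Stations 1, 5 contribute zero (depth or velocity is 0).
Q = Σ qᵢ = 3.605 m³/s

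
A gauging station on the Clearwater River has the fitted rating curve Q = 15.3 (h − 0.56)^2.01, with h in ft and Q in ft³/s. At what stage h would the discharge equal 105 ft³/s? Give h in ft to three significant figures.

h − h₀ = (Q/C)^(1/b) = (105/15.3)^(1/2.01) = 2.607 ft
h = 0.56 + 2.607 = 3.167 ft

3.17 ft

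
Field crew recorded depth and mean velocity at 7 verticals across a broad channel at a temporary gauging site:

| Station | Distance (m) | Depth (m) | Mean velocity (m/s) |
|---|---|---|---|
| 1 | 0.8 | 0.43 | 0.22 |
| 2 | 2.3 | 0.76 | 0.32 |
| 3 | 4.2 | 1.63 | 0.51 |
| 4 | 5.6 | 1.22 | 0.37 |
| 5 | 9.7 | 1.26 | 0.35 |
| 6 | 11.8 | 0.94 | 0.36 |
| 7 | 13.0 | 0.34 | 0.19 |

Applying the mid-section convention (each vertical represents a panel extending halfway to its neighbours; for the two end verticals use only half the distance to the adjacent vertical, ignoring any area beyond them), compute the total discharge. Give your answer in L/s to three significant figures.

w_1 = (2.3 − 0.8)/2 = 0.75 m; q_1 = 0.22 × 0.43 × 0.75 = 0.07095 m³/s
w_2 = (4.2 − 0.8)/2 = 1.7 m; q_2 = 0.32 × 0.76 × 1.7 = 0.4134 m³/s
w_3 = (5.6 − 2.3)/2 = 1.65 m; q_3 = 0.51 × 1.63 × 1.65 = 1.372 m³/s
w_4 = (9.7 − 4.2)/2 = 2.75 m; q_4 = 0.37 × 1.22 × 2.75 = 1.241 m³/s
w_5 = (11.8 − 5.6)/2 = 3.1 m; q_5 = 0.35 × 1.26 × 3.1 = 1.367 m³/s
w_6 = (13.0 − 9.7)/2 = 1.65 m; q_6 = 0.36 × 0.94 × 1.65 = 0.5584 m³/s
w_7 = (13.0 − 11.8)/2 = 0.6 m; q_7 = 0.19 × 0.34 × 0.6 = 0.03876 m³/s
Q = Σ qᵢ = 5.062 m³/s
= 5.062 × 1000 = 5062 L/s

5060 L/s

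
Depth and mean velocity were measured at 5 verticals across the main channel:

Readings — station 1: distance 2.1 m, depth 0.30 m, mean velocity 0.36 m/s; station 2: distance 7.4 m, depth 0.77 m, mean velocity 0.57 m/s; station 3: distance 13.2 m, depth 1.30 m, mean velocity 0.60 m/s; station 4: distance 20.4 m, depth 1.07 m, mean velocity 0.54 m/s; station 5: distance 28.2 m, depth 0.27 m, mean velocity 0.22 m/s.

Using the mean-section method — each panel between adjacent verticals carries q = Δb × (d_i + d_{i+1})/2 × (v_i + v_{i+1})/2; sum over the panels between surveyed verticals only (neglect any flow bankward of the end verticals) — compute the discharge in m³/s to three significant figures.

Panel 1-2: Δb = 5.3 m, d̄ = (0.30+0.77)/2 = 0.535, v̄ = (0.36+0.57)/2 = 0.465 → q = 5.3×0.535×0.465 = 1.319 m³/s
Panel 2-3: Δb = 5.8 m, d̄ = (0.77+1.30)/2 = 1.035, v̄ = (0.57+0.60)/2 = 0.585 → q = 5.8×1.035×0.585 = 3.512 m³/s
Panel 3-4: Δb = 7.2 m, d̄ = (1.30+1.07)/2 = 1.185, v̄ = (0.60+0.54)/2 = 0.57 → q = 7.2×1.185×0.57 = 4.863 m³/s
Panel 4-5: Δb = 7.8 m, d̄ = (1.07+0.27)/2 = 0.67, v̄ = (0.54+0.22)/2 = 0.38 → q = 7.8×0.67×0.38 = 1.986 m³/s
Q = Σ q = 11.68 m³/s

11.7 m³/s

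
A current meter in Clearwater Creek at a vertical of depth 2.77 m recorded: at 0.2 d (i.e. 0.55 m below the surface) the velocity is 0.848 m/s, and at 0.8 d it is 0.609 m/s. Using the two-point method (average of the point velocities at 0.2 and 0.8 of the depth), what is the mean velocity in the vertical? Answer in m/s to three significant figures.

0.729 m/s

v̄ = (0.848 + 0.609) / 2 = 0.7285 m/s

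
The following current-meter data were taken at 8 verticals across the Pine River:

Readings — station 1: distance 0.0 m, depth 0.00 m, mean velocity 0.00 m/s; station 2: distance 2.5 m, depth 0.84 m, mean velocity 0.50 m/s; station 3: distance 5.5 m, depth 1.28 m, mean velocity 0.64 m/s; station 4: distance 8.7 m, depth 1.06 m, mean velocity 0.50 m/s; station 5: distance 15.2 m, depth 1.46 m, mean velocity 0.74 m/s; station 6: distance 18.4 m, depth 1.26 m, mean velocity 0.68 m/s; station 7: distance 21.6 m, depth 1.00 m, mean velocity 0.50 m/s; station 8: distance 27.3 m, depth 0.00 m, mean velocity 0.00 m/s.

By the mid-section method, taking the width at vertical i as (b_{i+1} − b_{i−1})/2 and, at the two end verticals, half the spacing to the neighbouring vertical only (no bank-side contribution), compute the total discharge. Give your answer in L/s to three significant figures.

w_2 = (5.5 − 0.0)/2 = 2.75 m; q_2 = 0.50 × 0.84 × 2.75 = 1.155 m³/s
w_3 = (8.7 − 2.5)/2 = 3.1 m; q_3 = 0.64 × 1.28 × 3.1 = 2.540 m³/s
w_4 = (15.2 − 5.5)/2 = 4.85 m; q_4 = 0.50 × 1.06 × 4.85 = 2.571 m³/s
w_5 = (18.4 − 8.7)/2 = 4.85 m; q_5 = 0.74 × 1.46 × 4.85 = 5.240 m³/s
w_6 = (21.6 − 15.2)/2 = 3.2 m; q_6 = 0.68 × 1.26 × 3.2 = 2.742 m³/s
w_7 = (27.3 − 18.4)/2 = 4.45 m; q_7 = 0.50 × 1.00 × 4.45 = 2.225 m³/s
Stations 1, 8 contribute zero (depth or velocity is 0).
Q = Σ qᵢ = 16.47 m³/s
= 16.47 × 1000 = 16470 L/s

16500 L/s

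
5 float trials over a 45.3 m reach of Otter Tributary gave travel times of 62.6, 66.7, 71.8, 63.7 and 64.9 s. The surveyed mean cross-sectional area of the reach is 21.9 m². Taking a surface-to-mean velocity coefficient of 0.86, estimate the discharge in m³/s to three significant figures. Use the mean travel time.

t̄ = (62.6 + 66.7 + 71.8 + 63.7 + 64.9) / 5 = 65.94 s
v_surface = L / t̄ = 45.3 / 65.94 = 0.6870 m/s
v_mean = 0.86 × 0.6870 = 0.5908 m/s
Q = A × v_mean = 21.9 × 0.5908 = 12.94 m³/s

12.9 m³/s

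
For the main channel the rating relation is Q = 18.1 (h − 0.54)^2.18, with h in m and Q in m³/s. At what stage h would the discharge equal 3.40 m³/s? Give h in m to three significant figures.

1.00 m

h − h₀ = (Q/C)^(1/b) = (3.40/18.1)^(1/2.18) = 0.4644 m
h = 0.54 + 0.4644 = 1.004 m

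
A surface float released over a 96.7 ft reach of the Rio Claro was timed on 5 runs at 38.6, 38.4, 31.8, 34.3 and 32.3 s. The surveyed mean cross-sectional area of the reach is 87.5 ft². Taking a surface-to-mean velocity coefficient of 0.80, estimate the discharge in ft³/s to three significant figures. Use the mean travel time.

193 ft³/s

t̄ = (38.6 + 38.4 + 31.8 + 34.3 + 32.3) / 5 = 35.08 s
v_surface = L / t̄ = 96.7 / 35.08 = 2.757 ft/s
v_mean = 0.80 × 2.757 = 2.205 ft/s
Q = A × v_mean = 87.5 × 2.205 = 193.0 ft³/s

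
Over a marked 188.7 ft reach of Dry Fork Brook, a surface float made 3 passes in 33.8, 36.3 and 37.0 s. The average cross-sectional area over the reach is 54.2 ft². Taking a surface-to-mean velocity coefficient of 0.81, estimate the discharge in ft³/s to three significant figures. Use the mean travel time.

t̄ = (33.8 + 36.3 + 37.0) / 3 = 35.7 s
v_surface = L / t̄ = 188.7 / 35.7 = 5.286 ft/s
v_mean = 0.81 × 5.286 = 4.281 ft/s
Q = A × v_mean = 54.2 × 4.281 = 232.1 ft³/s

232 ft³/s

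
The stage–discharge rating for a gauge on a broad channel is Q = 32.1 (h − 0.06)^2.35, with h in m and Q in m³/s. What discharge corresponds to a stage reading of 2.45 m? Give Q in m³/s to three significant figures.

Q = 32.1 × (2.45 − 0.06)^2.35 = 32.1 × 2.39^2.35 = 248.7 m³/s

249 m³/s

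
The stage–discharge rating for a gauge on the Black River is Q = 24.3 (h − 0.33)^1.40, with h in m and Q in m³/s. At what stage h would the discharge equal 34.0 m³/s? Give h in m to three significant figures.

1.60 m

h − h₀ = (Q/C)^(1/b) = (34.0/24.3)^(1/1.40) = 1.271 m
h = 0.33 + 1.271 = 1.601 m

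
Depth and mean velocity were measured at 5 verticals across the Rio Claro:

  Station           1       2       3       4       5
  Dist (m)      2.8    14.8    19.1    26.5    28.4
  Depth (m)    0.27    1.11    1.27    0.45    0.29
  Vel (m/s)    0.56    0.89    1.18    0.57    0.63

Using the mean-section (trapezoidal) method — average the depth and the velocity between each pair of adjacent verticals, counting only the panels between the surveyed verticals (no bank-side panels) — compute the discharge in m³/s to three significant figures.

17.3 m³/s

Panel 1-2: Δb = 12 m, d̄ = (0.27+1.11)/2 = 0.69, v̄ = (0.56+0.89)/2 = 0.725 → q = 12×0.69×0.725 = 6.003 m³/s
Panel 2-3: Δb = 4.3 m, d̄ = (1.11+1.27)/2 = 1.19, v̄ = (0.89+1.18)/2 = 1.035 → q = 4.3×1.19×1.035 = 5.296 m³/s
Panel 3-4: Δb = 7.4 m, d̄ = (1.27+0.45)/2 = 0.86, v̄ = (1.18+0.57)/2 = 0.875 → q = 7.4×0.86×0.875 = 5.569 m³/s
Panel 4-5: Δb = 1.9 m, d̄ = (0.45+0.29)/2 = 0.37, v̄ = (0.57+0.63)/2 = 0.6 → q = 1.9×0.37×0.6 = 0.4218 m³/s
Q = Σ q = 17.29 m³/s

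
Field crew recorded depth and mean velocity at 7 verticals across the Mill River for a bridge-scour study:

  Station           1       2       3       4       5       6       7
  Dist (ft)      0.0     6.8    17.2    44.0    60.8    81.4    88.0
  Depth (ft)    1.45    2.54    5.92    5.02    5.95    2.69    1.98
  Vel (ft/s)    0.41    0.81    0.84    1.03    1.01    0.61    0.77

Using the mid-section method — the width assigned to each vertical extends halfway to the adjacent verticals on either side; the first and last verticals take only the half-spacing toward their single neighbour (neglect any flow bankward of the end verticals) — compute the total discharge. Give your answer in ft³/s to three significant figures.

365 ft³/s

w_1 = (6.8 − 0.0)/2 = 3.4 ft; q_1 = 0.41 × 1.45 × 3.4 = 2.021 ft³/s
w_2 = (17.2 − 0.0)/2 = 8.6 ft; q_2 = 0.81 × 2.54 × 8.6 = 17.69 ft³/s
w_3 = (44.0 − 6.8)/2 = 18.6 ft; q_3 = 0.84 × 5.92 × 18.6 = 92.49 ft³/s
w_4 = (60.8 − 17.2)/2 = 21.8 ft; q_4 = 1.03 × 5.02 × 21.8 = 112.7 ft³/s
w_5 = (81.4 − 44.0)/2 = 18.7 ft; q_5 = 1.01 × 5.95 × 18.7 = 112.4 ft³/s
w_6 = (88.0 − 60.8)/2 = 13.6 ft; q_6 = 0.61 × 2.69 × 13.6 = 22.32 ft³/s
w_7 = (88.0 − 81.4)/2 = 3.3 ft; q_7 = 0.77 × 1.98 × 3.3 = 5.031 ft³/s
Q = Σ qᵢ = 364.7 ft³/s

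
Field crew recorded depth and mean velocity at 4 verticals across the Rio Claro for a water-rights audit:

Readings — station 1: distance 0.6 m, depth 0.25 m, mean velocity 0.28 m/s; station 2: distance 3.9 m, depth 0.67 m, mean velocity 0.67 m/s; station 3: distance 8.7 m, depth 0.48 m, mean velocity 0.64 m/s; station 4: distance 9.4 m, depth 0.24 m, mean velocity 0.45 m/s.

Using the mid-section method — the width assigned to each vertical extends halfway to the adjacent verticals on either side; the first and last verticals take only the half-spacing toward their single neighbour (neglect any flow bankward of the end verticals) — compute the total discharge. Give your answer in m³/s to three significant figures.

w_1 = (3.9 − 0.6)/2 = 1.65 m; q_1 = 0.28 × 0.25 × 1.65 = 0.1155 m³/s
w_2 = (8.7 − 0.6)/2 = 4.05 m; q_2 = 0.67 × 0.67 × 4.05 = 1.818 m³/s
w_3 = (9.4 − 3.9)/2 = 2.75 m; q_3 = 0.64 × 0.48 × 2.75 = 0.8448 m³/s
w_4 = (9.4 − 8.7)/2 = 0.35 m; q_4 = 0.45 × 0.24 × 0.35 = 0.03780 m³/s
Q = Σ qᵢ = 2.816 m³/s

2.82 m³/s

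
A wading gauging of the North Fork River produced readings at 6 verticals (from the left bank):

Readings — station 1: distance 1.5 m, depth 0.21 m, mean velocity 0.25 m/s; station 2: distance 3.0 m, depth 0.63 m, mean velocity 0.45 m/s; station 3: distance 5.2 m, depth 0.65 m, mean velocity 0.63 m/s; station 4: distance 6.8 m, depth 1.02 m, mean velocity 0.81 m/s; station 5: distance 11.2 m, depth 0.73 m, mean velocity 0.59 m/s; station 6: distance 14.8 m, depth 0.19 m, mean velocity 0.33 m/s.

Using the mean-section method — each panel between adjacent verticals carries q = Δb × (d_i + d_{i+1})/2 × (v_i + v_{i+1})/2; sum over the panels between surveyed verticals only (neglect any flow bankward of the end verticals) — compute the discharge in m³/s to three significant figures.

Panel 1-2: Δb = 1.5 m, d̄ = (0.21+0.63)/2 = 0.42, v̄ = (0.25+0.45)/2 = 0.35 → q = 1.5×0.42×0.35 = 0.2205 m³/s
Panel 2-3: Δb = 2.2 m, d̄ = (0.63+0.65)/2 = 0.64, v̄ = (0.45+0.63)/2 = 0.54 → q = 2.2×0.64×0.54 = 0.7603 m³/s
Panel 3-4: Δb = 1.6 m, d̄ = (0.65+1.02)/2 = 0.835, v̄ = (0.63+0.81)/2 = 0.72 → q = 1.6×0.835×0.72 = 0.9619 m³/s
Panel 4-5: Δb = 4.4 m, d̄ = (1.02+0.73)/2 = 0.875, v̄ = (0.81+0.59)/2 = 0.7 → q = 4.4×0.875×0.7 = 2.695 m³/s
Panel 5-6: Δb = 3.6 m, d̄ = (0.73+0.19)/2 = 0.46, v̄ = (0.59+0.33)/2 = 0.46 → q = 3.6×0.46×0.46 = 0.7618 m³/s
Q = Σ q = 5.400 m³/s

5.40 m³/s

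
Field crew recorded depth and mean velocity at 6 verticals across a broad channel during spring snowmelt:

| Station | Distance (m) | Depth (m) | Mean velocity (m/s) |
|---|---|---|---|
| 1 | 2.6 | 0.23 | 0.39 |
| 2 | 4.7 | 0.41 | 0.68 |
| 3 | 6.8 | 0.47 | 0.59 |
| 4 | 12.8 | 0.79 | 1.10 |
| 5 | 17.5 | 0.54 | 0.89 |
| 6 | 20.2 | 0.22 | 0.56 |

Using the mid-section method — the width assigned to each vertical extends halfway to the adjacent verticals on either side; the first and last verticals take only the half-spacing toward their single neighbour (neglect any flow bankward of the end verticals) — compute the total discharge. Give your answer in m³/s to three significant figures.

8.40 m³/s

w_1 = (4.7 − 2.6)/2 = 1.05 m; q_1 = 0.39 × 0.23 × 1.05 = 0.09419 m³/s
w_2 = (6.8 − 2.6)/2 = 2.1 m; q_2 = 0.68 × 0.41 × 2.1 = 0.5855 m³/s
w_3 = (12.8 − 4.7)/2 = 4.05 m; q_3 = 0.59 × 0.47 × 4.05 = 1.123 m³/s
w_4 = (17.5 − 6.8)/2 = 5.35 m; q_4 = 1.10 × 0.79 × 5.35 = 4.649 m³/s
w_5 = (20.2 − 12.8)/2 = 3.7 m; q_5 = 0.89 × 0.54 × 3.7 = 1.778 m³/s
w_6 = (20.2 − 17.5)/2 = 1.35 m; q_6 = 0.56 × 0.22 × 1.35 = 0.1663 m³/s
Q = Σ qᵢ = 8.396 m³/s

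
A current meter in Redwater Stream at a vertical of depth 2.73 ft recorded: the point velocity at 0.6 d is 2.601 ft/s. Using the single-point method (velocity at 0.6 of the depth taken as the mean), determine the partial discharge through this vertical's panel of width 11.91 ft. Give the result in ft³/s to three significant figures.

v̄ = v₀.₆ = 2.601 ft/s
q = v̄ × d × w = 2.601 × 2.73 × 11.91 = 84.57 ft³/s

84.6 ft³/s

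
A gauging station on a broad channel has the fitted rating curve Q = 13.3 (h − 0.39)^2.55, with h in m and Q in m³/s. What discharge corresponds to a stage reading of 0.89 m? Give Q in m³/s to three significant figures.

2.27 m³/s

Q = 13.3 × (0.89 − 0.39)^2.55 = 13.3 × 0.5^2.55 = 2.271 m³/s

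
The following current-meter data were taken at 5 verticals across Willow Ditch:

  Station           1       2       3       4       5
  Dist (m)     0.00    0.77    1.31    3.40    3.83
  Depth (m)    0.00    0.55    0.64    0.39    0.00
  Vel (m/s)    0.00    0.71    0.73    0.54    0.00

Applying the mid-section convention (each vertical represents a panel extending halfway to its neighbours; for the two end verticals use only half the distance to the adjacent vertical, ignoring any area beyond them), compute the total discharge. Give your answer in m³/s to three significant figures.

w_2 = (1.31 − 0.00)/2 = 0.655 m; q_2 = 0.71 × 0.55 × 0.655 = 0.2558 m³/s
w_3 = (3.40 − 0.77)/2 = 1.315 m; q_3 = 0.73 × 0.64 × 1.315 = 0.6144 m³/s
w_4 = (3.83 − 1.31)/2 = 1.26 m; q_4 = 0.54 × 0.39 × 1.26 = 0.2654 m³/s
Stations 1, 5 contribute zero (depth or velocity is 0).
Q = Σ qᵢ = 1.136 m³/s

1.14 m³/s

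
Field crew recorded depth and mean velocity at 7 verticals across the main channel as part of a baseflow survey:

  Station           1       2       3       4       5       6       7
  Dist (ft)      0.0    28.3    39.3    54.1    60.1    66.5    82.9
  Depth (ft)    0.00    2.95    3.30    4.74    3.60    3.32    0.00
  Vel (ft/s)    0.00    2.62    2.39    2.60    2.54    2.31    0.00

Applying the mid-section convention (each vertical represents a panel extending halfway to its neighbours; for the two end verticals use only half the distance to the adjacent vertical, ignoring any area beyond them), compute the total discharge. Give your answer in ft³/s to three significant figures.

526 ft³/s

w_2 = (39.3 − 0.0)/2 = 19.65 ft; q_2 = 2.62 × 2.95 × 19.65 = 151.9 ft³/s
w_3 = (54.1 − 28.3)/2 = 12.9 ft; q_3 = 2.39 × 3.30 × 12.9 = 101.7 ft³/s
w_4 = (60.1 − 39.3)/2 = 10.4 ft; q_4 = 2.60 × 4.74 × 10.4 = 128.2 ft³/s
w_5 = (66.5 − 54.1)/2 = 6.2 ft; q_5 = 2.54 × 3.60 × 6.2 = 56.69 ft³/s
w_6 = (82.9 − 60.1)/2 = 11.4 ft; q_6 = 2.31 × 3.32 × 11.4 = 87.43 ft³/s
Stations 1, 7 contribute zero (depth or velocity is 0).
Q = Σ qᵢ = 525.9 ft³/s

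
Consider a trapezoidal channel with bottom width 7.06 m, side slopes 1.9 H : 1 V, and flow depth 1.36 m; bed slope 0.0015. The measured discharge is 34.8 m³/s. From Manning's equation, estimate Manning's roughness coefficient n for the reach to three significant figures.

0.0148

A = (b + z·y)·y = (7.06 + 1.9×1.36)×1.36 = 13.12 m²
P = b + 2y√(1+z²) = 7.06 + 2×1.36×√(1+1.9²) = 12.90 m
R = A/P = 13.12/12.90 = 1.017 m
n = (1/Q)·A·R^(2/3)·S^(1/2) = (1/34.8) × 13.12 × 1.011 × 0.03873 = 0.01476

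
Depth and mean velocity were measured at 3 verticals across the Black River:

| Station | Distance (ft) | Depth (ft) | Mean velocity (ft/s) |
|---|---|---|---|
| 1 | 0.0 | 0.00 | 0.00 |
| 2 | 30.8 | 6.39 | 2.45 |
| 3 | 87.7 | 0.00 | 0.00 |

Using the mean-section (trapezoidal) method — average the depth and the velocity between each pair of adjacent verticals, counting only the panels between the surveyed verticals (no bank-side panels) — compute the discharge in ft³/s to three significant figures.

Panel 1-2: Δb = 30.8 ft, d̄ = (0.00+6.39)/2 = 3.195, v̄ = (0.00+2.45)/2 = 1.225 → q = 30.8×3.195×1.225 = 120.5 ft³/s
Panel 2-3: Δb = 56.9 ft, d̄ = (6.39+0.00)/2 = 3.195, v̄ = (2.45+0.00)/2 = 1.225 → q = 56.9×3.195×1.225 = 222.7 ft³/s
Q = Σ q = 343.2 ft³/s

343 ft³/s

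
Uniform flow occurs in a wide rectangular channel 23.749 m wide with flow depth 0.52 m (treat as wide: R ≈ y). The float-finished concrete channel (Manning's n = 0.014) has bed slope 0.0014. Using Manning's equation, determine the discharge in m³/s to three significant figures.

A = b·y = 23.749 × 0.52 = 12.35 m²
Wide channel: R ≈ y = 0.52 m
Q = (1/n)·A·R^(2/3)·S^(1/2) = (1/0.014) × 12.35 × 0.5200^(2/3) × 0.0014^(1/2) = 21.34 m³/s

21.3 m³/s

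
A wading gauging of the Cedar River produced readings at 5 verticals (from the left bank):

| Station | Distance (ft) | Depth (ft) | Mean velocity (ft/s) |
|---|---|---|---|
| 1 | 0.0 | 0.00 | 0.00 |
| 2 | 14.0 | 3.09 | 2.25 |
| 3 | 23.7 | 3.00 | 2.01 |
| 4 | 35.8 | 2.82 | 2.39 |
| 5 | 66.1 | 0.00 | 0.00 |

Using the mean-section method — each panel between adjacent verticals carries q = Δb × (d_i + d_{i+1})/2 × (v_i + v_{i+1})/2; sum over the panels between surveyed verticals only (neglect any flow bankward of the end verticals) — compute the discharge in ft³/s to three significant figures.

Panel 1-2: Δb = 14 ft, d̄ = (0.00+3.09)/2 = 1.545, v̄ = (0.00+2.25)/2 = 1.125 → q = 14×1.545×1.125 = 24.33 ft³/s
Panel 2-3: Δb = 9.7 ft, d̄ = (3.09+3.00)/2 = 3.045, v̄ = (2.25+2.01)/2 = 2.13 → q = 9.7×3.045×2.13 = 62.91 ft³/s
Panel 3-4: Δb = 12.1 ft, d̄ = (3.00+2.82)/2 = 2.91, v̄ = (2.01+2.39)/2 = 2.2 → q = 12.1×2.91×2.2 = 77.46 ft³/s
Panel 4-5: Δb = 30.3 ft, d̄ = (2.82+0.00)/2 = 1.41, v̄ = (2.39+0.00)/2 = 1.195 → q = 30.3×1.41×1.195 = 51.05 ft³/s
Q = Σ q = 215.8 ft³/s

216 ft³/s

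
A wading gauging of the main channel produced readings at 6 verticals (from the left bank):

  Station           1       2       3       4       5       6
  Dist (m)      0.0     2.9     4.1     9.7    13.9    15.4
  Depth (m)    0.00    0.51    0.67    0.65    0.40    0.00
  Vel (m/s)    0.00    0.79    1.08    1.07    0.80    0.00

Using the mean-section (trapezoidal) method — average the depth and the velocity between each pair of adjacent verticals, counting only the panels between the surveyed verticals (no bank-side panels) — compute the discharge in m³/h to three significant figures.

25600 m³/h

Panel 1-2: Δb = 2.9 m, d̄ = (0.00+0.51)/2 = 0.255, v̄ = (0.00+0.79)/2 = 0.395 → q = 2.9×0.255×0.395 = 0.2921 m³/s
Panel 2-3: Δb = 1.2 m, d̄ = (0.51+0.67)/2 = 0.59, v̄ = (0.79+1.08)/2 = 0.935 → q = 1.2×0.59×0.935 = 0.6620 m³/s
Panel 3-4: Δb = 5.6 m, d̄ = (0.67+0.65)/2 = 0.66, v̄ = (1.08+1.07)/2 = 1.075 → q = 5.6×0.66×1.075 = 3.973 m³/s
Panel 4-5: Δb = 4.2 m, d̄ = (0.65+0.40)/2 = 0.525, v̄ = (1.07+0.80)/2 = 0.935 → q = 4.2×0.525×0.935 = 2.062 m³/s
Panel 5-6: Δb = 1.5 m, d̄ = (0.40+0.00)/2 = 0.2, v̄ = (0.80+0.00)/2 = 0.4 → q = 1.5×0.2×0.4 = 0.1200 m³/s
Q = Σ q = 7.109 m³/s
= 7.109 × 3600 = 25590 m³/h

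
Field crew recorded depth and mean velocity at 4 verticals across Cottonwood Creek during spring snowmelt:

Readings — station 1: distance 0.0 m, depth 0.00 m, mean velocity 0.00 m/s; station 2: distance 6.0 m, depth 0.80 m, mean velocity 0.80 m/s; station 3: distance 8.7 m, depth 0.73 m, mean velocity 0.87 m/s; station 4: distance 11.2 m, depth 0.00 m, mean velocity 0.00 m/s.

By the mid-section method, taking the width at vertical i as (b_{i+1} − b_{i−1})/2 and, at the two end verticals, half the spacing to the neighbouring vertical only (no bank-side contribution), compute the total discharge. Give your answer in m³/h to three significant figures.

16000 m³/h

w_2 = (8.7 − 0.0)/2 = 4.35 m; q_2 = 0.80 × 0.80 × 4.35 = 2.784 m³/s
w_3 = (11.2 − 6.0)/2 = 2.6 m; q_3 = 0.87 × 0.73 × 2.6 = 1.651 m³/s
Stations 1, 4 contribute zero (depth or velocity is 0).
Q = Σ qᵢ = 4.435 m³/s
= 4.435 × 3600 = 15970 m³/h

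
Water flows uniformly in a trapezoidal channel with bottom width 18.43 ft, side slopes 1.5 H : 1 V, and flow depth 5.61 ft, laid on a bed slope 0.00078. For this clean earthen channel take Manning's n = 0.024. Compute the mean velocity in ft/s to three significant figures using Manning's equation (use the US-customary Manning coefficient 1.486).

4.28 ft/s

A = (b + z·y)·y = (18.43 + 1.5×5.61)×5.61 = 150.6 ft²
P = b + 2y√(1+z²) = 18.43 + 2×5.61×√(1+1.5²) = 38.66 ft
R = A/P = 150.6/38.66 = 3.896 ft
Q = (1.486/n)·A·R^(2/3)·S^(1/2) = (1.486/0.024) × 150.6 × 3.896^(2/3) × 0.00078^(1/2) = 644.8 ft³/s
V = Q/A = 644.8/150.6 = 4.281 ft/s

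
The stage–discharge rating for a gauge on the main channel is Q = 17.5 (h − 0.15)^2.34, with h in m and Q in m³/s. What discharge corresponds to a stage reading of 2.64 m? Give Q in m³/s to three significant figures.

148 m³/s

Q = 17.5 × (2.64 − 0.15)^2.34 = 17.5 × 2.49^2.34 = 148.0 m³/s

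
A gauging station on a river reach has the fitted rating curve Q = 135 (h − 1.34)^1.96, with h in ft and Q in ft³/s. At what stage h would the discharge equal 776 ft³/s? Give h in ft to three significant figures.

3.78 ft

h − h₀ = (Q/C)^(1/b) = (776/135)^(1/1.96) = 2.441 ft
h = 1.34 + 2.441 = 3.781 ft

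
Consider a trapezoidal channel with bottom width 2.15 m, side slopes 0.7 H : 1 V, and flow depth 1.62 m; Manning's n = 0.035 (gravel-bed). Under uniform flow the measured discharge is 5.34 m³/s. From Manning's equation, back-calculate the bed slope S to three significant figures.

A = (b + z·y)·y = (2.15 + 0.7×1.62)×1.62 = 5.320 m²
P = b + 2y√(1+z²) = 2.15 + 2×1.62×√(1+0.7²) = 6.105 m
R = A/P = 5.320/6.105 = 0.8714 m
S = (Q·n / (1·A·R^(2/3)))² = (5.34×0.035 / (1×5.320×0.9123))² = 0.001483

0.00148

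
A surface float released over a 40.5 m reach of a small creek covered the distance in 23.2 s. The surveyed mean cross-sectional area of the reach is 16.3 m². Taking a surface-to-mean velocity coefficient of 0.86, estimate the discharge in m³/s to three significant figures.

v_surface = L / t̄ = 40.5 / 23.2 = 1.746 m/s
v_mean = 0.86 × 1.746 = 1.501 m/s
Q = A × v_mean = 16.3 × 1.501 = 24.47 m³/s

24.5 m³/s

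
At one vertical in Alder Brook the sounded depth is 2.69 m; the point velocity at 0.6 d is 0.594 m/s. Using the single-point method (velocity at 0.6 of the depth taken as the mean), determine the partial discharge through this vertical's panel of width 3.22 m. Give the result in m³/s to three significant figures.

5.15 m³/s

v̄ = v₀.₆ = 0.594 m/s
q = v̄ × d × w = 0.5940 × 2.69 × 3.22 = 5.145 m³/s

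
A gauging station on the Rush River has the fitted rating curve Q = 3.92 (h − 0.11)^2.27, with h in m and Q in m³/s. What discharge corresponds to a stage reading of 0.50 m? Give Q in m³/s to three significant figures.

0.462 m³/s

Q = 3.92 × (0.50 − 0.11)^2.27 = 3.92 × 0.39^2.27 = 0.4624 m³/s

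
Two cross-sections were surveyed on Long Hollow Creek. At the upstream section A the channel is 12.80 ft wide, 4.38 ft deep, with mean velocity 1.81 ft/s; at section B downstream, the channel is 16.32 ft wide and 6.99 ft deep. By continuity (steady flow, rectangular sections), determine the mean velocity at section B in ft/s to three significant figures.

Q = A₁V₁ = (12.80×4.38) × 1.81 = 101.5 ft³/s
A₂ = 16.32 × 6.99 = 114.1 ft²
V₂ = Q/A₂ = 101.5/114.1 = 0.8895 ft/s

0.890 ft/s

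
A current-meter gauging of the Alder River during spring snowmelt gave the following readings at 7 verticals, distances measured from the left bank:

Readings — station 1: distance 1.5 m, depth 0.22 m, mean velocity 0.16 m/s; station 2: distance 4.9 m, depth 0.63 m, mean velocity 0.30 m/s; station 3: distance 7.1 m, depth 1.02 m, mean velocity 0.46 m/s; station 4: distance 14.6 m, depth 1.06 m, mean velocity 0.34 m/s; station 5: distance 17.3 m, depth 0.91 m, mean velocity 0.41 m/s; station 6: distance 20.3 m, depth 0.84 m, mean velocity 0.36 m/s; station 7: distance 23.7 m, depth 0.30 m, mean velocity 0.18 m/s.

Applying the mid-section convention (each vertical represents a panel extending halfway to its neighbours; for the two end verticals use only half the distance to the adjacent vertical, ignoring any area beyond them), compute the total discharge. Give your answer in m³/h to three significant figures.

w_1 = (4.9 − 1.5)/2 = 1.7 m; q_1 = 0.16 × 0.22 × 1.7 = 0.05984 m³/s
w_2 = (7.1 − 1.5)/2 = 2.8 m; q_2 = 0.30 × 0.63 × 2.8 = 0.5292 m³/s
w_3 = (14.6 − 4.9)/2 = 4.85 m; q_3 = 0.46 × 1.02 × 4.85 = 2.276 m³/s
w_4 = (17.3 − 7.1)/2 = 5.1 m; q_4 = 0.34 × 1.06 × 5.1 = 1.838 m³/s
w_5 = (20.3 − 14.6)/2 = 2.85 m; q_5 = 0.41 × 0.91 × 2.85 = 1.063 m³/s
w_6 = (23.7 − 17.3)/2 = 3.2 m; q_6 = 0.36 × 0.84 × 3.2 = 0.9677 m³/s
w_7 = (23.7 − 20.3)/2 = 1.7 m; q_7 = 0.18 × 0.30 × 1.7 = 0.09180 m³/s
Q = Σ qᵢ = 6.826 m³/s
= 6.826 × 3600 = 24570 m³/h

24600 m³/h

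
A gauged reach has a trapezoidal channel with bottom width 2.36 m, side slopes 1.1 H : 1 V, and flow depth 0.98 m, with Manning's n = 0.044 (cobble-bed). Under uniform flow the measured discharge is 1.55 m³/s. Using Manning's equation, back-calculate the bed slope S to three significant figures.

0.000745

A = (b + z·y)·y = (2.36 + 1.1×0.98)×0.98 = 3.369 m²
P = b + 2y√(1+z²) = 2.36 + 2×0.98×√(1+1.1²) = 5.274 m
R = A/P = 3.369/5.274 = 0.6389 m
S = (Q·n / (1·A·R^(2/3)))² = (1.55×0.044 / (1×3.369×0.7418))² = 0.0007447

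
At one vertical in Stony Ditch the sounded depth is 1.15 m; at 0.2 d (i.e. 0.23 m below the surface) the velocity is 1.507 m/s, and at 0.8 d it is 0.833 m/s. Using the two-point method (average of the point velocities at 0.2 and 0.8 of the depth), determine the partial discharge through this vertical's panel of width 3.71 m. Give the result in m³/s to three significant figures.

v̄ = (1.507 + 0.833) / 2 = 1.170 m/s
q = v̄ × d × w = 1.170 × 1.15 × 3.71 = 4.992 m³/s

4.99 m³/s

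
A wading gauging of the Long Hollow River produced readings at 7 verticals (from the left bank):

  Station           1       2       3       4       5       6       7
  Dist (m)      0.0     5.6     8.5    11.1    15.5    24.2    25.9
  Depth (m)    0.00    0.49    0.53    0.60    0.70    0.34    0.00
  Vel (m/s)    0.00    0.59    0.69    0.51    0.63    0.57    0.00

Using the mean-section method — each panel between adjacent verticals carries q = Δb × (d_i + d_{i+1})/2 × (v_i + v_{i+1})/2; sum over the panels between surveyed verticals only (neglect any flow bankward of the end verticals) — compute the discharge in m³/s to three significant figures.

6.66 m³/s

Panel 1-2: Δb = 5.6 m, d̄ = (0.00+0.49)/2 = 0.245, v̄ = (0.00+0.59)/2 = 0.295 → q = 5.6×0.245×0.295 = 0.4047 m³/s
Panel 2-3: Δb = 2.9 m, d̄ = (0.49+0.53)/2 = 0.51, v̄ = (0.59+0.69)/2 = 0.64 → q = 2.9×0.51×0.64 = 0.9466 m³/s
Panel 3-4: Δb = 2.6 m, d̄ = (0.53+0.60)/2 = 0.565, v̄ = (0.69+0.51)/2 = 0.6 → q = 2.6×0.565×0.6 = 0.8814 m³/s
Panel 4-5: Δb = 4.4 m, d̄ = (0.60+0.70)/2 = 0.65, v̄ = (0.51+0.63)/2 = 0.57 → q = 4.4×0.65×0.57 = 1.630 m³/s
Panel 5-6: Δb = 8.7 m, d̄ = (0.70+0.34)/2 = 0.52, v̄ = (0.63+0.57)/2 = 0.6 → q = 8.7×0.52×0.6 = 2.714 m³/s
Panel 6-7: Δb = 1.7 m, d̄ = (0.34+0.00)/2 = 0.17, v̄ = (0.57+0.00)/2 = 0.285 → q = 1.7×0.17×0.285 = 0.08237 m³/s
Q = Σ q = 6.660 m³/s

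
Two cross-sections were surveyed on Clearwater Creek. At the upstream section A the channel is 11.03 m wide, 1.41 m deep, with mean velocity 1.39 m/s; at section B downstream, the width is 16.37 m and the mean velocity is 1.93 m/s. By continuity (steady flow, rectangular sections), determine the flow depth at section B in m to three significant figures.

0.684 m

Q = A₁V₁ = (11.03×1.41) × 1.39 = 21.62 m³/s
d₂ = Q/(b₂ V₂) = 21.62/(16.37×1.93) = 0.6842 m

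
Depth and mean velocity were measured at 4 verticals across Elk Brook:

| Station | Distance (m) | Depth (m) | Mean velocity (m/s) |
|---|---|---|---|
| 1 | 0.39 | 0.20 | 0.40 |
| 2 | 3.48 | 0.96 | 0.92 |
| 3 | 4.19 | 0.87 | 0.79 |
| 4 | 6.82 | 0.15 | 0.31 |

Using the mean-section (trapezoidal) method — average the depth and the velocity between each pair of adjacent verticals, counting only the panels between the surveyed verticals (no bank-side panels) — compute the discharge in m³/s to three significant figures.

2.48 m³/s

Panel 1-2: Δb = 3.09 m, d̄ = (0.20+0.96)/2 = 0.58, v̄ = (0.40+0.92)/2 = 0.66 → q = 3.09×0.58×0.66 = 1.183 m³/s
Panel 2-3: Δb = 0.71 m, d̄ = (0.96+0.87)/2 = 0.915, v̄ = (0.92+0.79)/2 = 0.855 → q = 0.71×0.915×0.855 = 0.5555 m³/s
Panel 3-4: Δb = 2.63 m, d̄ = (0.87+0.15)/2 = 0.51, v̄ = (0.79+0.31)/2 = 0.55 → q = 2.63×0.51×0.55 = 0.7377 m³/s
Q = Σ q = 2.476 m³/s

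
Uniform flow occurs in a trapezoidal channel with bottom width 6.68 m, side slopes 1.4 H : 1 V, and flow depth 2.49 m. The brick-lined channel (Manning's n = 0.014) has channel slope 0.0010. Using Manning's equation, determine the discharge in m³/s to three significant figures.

A = (b + z·y)·y = (6.68 + 1.4×2.49)×2.49 = 25.31 m²
P = b + 2y√(1+z²) = 6.68 + 2×2.49×√(1+1.4²) = 15.25 m
R = A/P = 25.31/15.25 = 1.660 m
Q = (1/n)·A·R^(2/3)·S^(1/2) = (1/0.014) × 25.31 × 1.660^(2/3) × 0.0010^(1/2) = 80.16 m³/s

80.2 m³/s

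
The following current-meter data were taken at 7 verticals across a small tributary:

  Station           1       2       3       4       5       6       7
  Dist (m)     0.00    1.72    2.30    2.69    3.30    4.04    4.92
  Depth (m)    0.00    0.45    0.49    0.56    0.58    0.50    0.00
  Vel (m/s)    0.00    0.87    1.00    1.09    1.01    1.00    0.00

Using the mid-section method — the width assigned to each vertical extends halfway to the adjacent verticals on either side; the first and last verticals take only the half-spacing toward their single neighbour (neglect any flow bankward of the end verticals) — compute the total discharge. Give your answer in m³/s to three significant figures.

1.79 m³/s

w_2 = (2.30 − 0.00)/2 = 1.15 m; q_2 = 0.87 × 0.45 × 1.15 = 0.4502 m³/s
w_3 = (2.69 − 1.72)/2 = 0.485 m; q_3 = 1.00 × 0.49 × 0.485 = 0.2377 m³/s
w_4 = (3.30 − 2.30)/2 = 0.5 m; q_4 = 1.09 × 0.56 × 0.5 = 0.3052 m³/s
w_5 = (4.04 − 2.69)/2 = 0.675 m; q_5 = 1.01 × 0.58 × 0.675 = 0.3954 m³/s
w_6 = (4.92 − 3.30)/2 = 0.81 m; q_6 = 1.00 × 0.50 × 0.81 = 0.4050 m³/s
Stations 1, 7 contribute zero (depth or velocity is 0).
Q = Σ qᵢ = 1.793 m³/s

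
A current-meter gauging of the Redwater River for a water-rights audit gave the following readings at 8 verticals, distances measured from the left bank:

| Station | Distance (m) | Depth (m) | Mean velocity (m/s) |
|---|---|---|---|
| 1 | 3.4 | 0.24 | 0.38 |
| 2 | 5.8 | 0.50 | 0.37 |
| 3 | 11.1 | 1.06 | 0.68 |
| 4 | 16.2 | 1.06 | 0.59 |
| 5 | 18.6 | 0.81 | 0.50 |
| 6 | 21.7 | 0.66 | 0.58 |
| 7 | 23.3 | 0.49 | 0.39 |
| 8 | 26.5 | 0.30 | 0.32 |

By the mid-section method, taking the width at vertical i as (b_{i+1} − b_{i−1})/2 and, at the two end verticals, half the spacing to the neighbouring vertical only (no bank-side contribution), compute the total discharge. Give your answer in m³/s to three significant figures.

9.54 m³/s

w_1 = (5.8 − 3.4)/2 = 1.2 m; q_1 = 0.38 × 0.24 × 1.2 = 0.1094 m³/s
w_2 = (11.1 − 3.4)/2 = 3.85 m; q_2 = 0.37 × 0.50 × 3.85 = 0.7123 m³/s
w_3 = (16.2 − 5.8)/2 = 5.2 m; q_3 = 0.68 × 1.06 × 5.2 = 3.748 m³/s
w_4 = (18.6 − 11.1)/2 = 3.75 m; q_4 = 0.59 × 1.06 × 3.75 = 2.345 m³/s
w_5 = (21.7 − 16.2)/2 = 2.75 m; q_5 = 0.50 × 0.81 × 2.75 = 1.114 m³/s
w_6 = (23.3 − 18.6)/2 = 2.35 m; q_6 = 0.58 × 0.66 × 2.35 = 0.8996 m³/s
w_7 = (26.5 − 21.7)/2 = 2.4 m; q_7 = 0.39 × 0.49 × 2.4 = 0.4586 m³/s
w_8 = (26.5 − 23.3)/2 = 1.6 m; q_8 = 0.32 × 0.30 × 1.6 = 0.1536 m³/s
Q = Σ qᵢ = 9.541 m³/s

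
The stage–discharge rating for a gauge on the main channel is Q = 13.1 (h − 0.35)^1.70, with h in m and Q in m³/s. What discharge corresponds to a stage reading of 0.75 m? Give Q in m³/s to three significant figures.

2.76 m³/s

Q = 13.1 × (0.75 − 0.35)^1.70 = 13.1 × 0.4^1.70 = 2.759 m³/s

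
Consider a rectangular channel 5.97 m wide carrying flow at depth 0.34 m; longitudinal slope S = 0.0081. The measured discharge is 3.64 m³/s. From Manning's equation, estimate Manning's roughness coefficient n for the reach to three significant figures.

A = b·y = 5.97 × 0.34 = 2.030 m²
P = b + 2y = 5.97 + 2×0.34 = 6.650 m
R = A/P = 2.030/6.650 = 0.3052 m
n = (1/Q)·A·R^(2/3)·S^(1/2) = (1/3.64) × 2.030 × 0.4533 × 0.09000 = 0.02275

0.0228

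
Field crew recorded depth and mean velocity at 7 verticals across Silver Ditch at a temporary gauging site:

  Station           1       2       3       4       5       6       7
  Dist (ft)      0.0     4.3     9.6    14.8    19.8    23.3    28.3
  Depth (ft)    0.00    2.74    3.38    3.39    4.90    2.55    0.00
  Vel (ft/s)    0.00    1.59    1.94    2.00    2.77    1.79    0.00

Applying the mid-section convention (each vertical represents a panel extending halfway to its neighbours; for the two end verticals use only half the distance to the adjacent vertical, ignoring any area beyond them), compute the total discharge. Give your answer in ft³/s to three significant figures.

w_2 = (9.6 − 0.0)/2 = 4.8 ft; q_2 = 1.59 × 2.74 × 4.8 = 20.91 ft³/s
w_3 = (14.8 − 4.3)/2 = 5.25 ft; q_3 = 1.94 × 3.38 × 5.25 = 34.43 ft³/s
w_4 = (19.8 − 9.6)/2 = 5.1 ft; q_4 = 2.00 × 3.39 × 5.1 = 34.58 ft³/s
w_5 = (23.3 − 14.8)/2 = 4.25 ft; q_5 = 2.77 × 4.90 × 4.25 = 57.69 ft³/s
w_6 = (28.3 − 19.8)/2 = 4.25 ft; q_6 = 1.79 × 2.55 × 4.25 = 19.40 ft³/s
Stations 1, 7 contribute zero (depth or velocity is 0).
Q = Σ qᵢ = 167.0 ft³/s

167 ft³/s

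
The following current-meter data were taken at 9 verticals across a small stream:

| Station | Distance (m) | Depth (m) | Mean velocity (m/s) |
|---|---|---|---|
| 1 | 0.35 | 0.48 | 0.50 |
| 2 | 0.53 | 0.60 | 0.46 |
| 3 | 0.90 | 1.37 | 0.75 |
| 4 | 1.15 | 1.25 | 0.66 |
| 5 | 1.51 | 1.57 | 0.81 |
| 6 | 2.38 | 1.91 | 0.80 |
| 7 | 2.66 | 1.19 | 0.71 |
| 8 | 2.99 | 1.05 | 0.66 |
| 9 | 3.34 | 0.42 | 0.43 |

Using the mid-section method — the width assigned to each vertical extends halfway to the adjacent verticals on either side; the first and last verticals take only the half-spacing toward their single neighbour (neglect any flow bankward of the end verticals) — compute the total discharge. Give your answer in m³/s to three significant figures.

w_1 = (0.53 − 0.35)/2 = 0.09 m; q_1 = 0.50 × 0.48 × 0.09 = 0.02160 m³/s
w_2 = (0.90 − 0.35)/2 = 0.275 m; q_2 = 0.46 × 0.60 × 0.275 = 0.07590 m³/s
w_3 = (1.15 − 0.53)/2 = 0.31 m; q_3 = 0.75 × 1.37 × 0.31 = 0.3185 m³/s
w_4 = (1.51 − 0.90)/2 = 0.305 m; q_4 = 0.66 × 1.25 × 0.305 = 0.2516 m³/s
w_5 = (2.38 − 1.15)/2 = 0.615 m; q_5 = 0.81 × 1.57 × 0.615 = 0.7821 m³/s
w_6 = (2.66 − 1.51)/2 = 0.575 m; q_6 = 0.80 × 1.91 × 0.575 = 0.8786 m³/s
w_7 = (2.99 − 2.38)/2 = 0.305 m; q_7 = 0.71 × 1.19 × 0.305 = 0.2577 m³/s
w_8 = (3.34 − 2.66)/2 = 0.34 m; q_8 = 0.66 × 1.05 × 0.34 = 0.2356 m³/s
w_9 = (3.34 − 2.99)/2 = 0.175 m; q_9 = 0.43 × 0.42 × 0.175 = 0.03161 m³/s
Q = Σ qᵢ = 2.853 m³/s

2.85 m³/s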